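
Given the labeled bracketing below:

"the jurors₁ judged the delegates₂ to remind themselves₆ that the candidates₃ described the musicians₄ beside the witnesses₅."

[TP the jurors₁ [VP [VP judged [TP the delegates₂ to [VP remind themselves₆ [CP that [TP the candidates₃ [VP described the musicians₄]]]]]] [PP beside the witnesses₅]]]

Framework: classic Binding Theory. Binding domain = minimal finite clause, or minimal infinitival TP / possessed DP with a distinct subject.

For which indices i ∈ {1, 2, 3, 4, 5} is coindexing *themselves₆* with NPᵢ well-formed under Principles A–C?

{2}

*themselves* is an anaphor, so Principle A applies: it must be bound in its binding domain.
Binding domain of *themselves₆*: the embedded TP, whose subject is the delegates₂.
*the jurors₁* c-commands the anaphor but is outside its binding domain → cannot satisfy Principle A.
*the delegates₂* c-commands the anaphor within its binding domain → licit binder.
*the candidates₃* does not c-command the anaphor → cannot bind it.
*the musicians₄* does not c-command the anaphor → cannot bind it.
*the witnesses₅* does not c-command the anaphor → cannot bind it.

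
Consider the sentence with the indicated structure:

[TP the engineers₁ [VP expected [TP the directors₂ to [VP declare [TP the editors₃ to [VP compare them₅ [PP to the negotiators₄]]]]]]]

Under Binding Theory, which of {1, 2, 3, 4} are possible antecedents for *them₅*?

*them* is a pronoun, so Principle B applies: it must be free in its binding domain.
Binding domain of *them₅*: the embedded TP, whose subject is the editors₃.
*the engineers₁* c-commands the pronoun but from outside its binding domain, and is not c-commanded by it → coindexation permitted.
*the directors₂* c-commands the pronoun but from outside its binding domain, and is not c-commanded by it → coindexation permitted.
*the editors₃* c-commands the pronoun within its binding domain → coindexation would violate Principle B.
*the negotiators₄*: the pronoun c-commands this R-expression → coindexation would violate Principle C on *the negotiators₄*.

{1, 2}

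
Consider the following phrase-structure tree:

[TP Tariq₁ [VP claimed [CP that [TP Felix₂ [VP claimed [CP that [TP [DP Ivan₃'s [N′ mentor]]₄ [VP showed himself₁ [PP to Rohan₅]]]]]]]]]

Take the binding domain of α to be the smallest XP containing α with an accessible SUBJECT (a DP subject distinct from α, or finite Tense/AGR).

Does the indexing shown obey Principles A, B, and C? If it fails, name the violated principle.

Principle A

The two coindexed NPs are *Tariq₁* and *himself₁*.
*himself₁* is an anaphor. Principle A requires it to be bound within its binding domain — the embedded TP, whose subject is [Ivan₃'s mentor]₄.
Within that domain it is c-commanded by *[Ivan₃'s mentor]₄*, which does not share its index.
*Tariq₁* does c-command the anaphor, but from outside its binding domain.
The anaphor is unbound in its domain → Principle A violation.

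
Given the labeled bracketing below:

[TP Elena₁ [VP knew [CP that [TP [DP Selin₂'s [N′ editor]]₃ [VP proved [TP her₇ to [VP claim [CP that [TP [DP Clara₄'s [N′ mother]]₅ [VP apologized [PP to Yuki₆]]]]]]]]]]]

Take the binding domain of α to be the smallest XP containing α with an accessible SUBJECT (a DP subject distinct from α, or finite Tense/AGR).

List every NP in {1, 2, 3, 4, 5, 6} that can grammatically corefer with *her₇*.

*her* is a pronoun, so Principle B applies: it must be free in its binding domain.
Binding domain of *her₇*: the embedded TP, whose subject is [Selin₂'s editor]₃.
*Elena₁* c-commands the pronoun but from outside its binding domain, and is not c-commanded by it → coindexation permitted.
*Selin₂* and the pronoun do not c-command one another → neither Principle B nor Principle C is at stake; coindexation permitted.
*[Selin₂'s editor]₃* c-commands the pronoun within its binding domain → coindexation would violate Principle B.
*Clara₄*: the pronoun c-commands this R-expression → coindexation would violate Principle C on *Clara₄*.
*[Clara₄'s mother]₅*: the pronoun c-commands this R-expression → coindexation would violate Principle C on *[Clara₄'s mother]₅*.
*Yuki₆*: the pronoun c-commands this R-expression → coindexation would violate Principle C on *Yuki₆*.

{1, 2}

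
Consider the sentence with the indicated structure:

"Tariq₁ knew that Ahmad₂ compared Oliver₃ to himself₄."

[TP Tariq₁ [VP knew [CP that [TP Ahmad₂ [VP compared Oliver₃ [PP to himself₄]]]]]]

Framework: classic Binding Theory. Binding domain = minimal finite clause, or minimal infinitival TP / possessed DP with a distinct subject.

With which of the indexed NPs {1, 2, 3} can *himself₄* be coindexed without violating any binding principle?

*himself* is an anaphor, so Principle A applies: it must be bound in its binding domain.
Binding domain of *himself₄*: the embedded TP, whose subject is Ahmad₂.
*Tariq₁* c-commands the anaphor but is outside its binding domain → cannot satisfy Principle A.
*Ahmad₂* c-commands the anaphor within its binding domain → licit binder.
*Oliver₃* c-commands the anaphor within its binding domain → licit binder.

{2, 3}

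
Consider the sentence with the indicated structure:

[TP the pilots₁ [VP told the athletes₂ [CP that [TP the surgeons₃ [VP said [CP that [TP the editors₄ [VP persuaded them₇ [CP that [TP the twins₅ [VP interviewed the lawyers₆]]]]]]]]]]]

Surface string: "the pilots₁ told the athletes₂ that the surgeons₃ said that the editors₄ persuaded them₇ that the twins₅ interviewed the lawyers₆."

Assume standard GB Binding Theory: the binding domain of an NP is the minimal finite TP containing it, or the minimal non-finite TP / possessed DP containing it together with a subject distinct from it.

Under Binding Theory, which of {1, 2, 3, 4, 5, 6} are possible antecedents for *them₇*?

{1, 2, 3}

*them* is a pronoun, so Principle B applies: it must be free in its binding domain.
Binding domain of *them₇*: the embedded TP, whose subject is the editors₄.
*the pilots₁* c-commands the pronoun but from outside its binding domain, and is not c-commanded by it → coindexation permitted.
*the athletes₂* c-commands the pronoun but from outside its binding domain, and is not c-commanded by it → coindexation permitted.
*the surgeons₃* c-commands the pronoun but from outside its binding domain, and is not c-commanded by it → coindexation permitted.
*the editors₄* c-commands the pronoun within its binding domain → coindexation would violate Principle B.
*the twins₅*: the pronoun c-commands this R-expression → coindexation would violate Principle C on *the twins₅*.
*the lawyers₆*: the pronoun c-commands this R-expression → coindexation would violate Principle C on *the lawyers₆*.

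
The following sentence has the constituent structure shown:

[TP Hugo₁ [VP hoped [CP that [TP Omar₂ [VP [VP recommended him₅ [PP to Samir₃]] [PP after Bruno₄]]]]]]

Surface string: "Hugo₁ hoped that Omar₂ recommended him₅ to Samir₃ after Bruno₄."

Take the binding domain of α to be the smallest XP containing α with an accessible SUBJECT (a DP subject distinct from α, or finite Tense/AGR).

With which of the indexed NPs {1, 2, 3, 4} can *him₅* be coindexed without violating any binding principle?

{1, 4}

*him* is a pronoun, so Principle B applies: it must be free in its binding domain.
Binding domain of *him₅*: the embedded TP, whose subject is Omar₂.
*Hugo₁* c-commands the pronoun but from outside its binding domain, and is not c-commanded by it → coindexation permitted.
*Omar₂* c-commands the pronoun within its binding domain → coindexation would violate Principle B.
*Samir₃*: the pronoun c-commands this R-expression → coindexation would violate Principle C on *Samir₃*.
*Bruno₄* and the pronoun do not c-command one another → neither Principle B nor Principle C is at stake; coindexation permitted.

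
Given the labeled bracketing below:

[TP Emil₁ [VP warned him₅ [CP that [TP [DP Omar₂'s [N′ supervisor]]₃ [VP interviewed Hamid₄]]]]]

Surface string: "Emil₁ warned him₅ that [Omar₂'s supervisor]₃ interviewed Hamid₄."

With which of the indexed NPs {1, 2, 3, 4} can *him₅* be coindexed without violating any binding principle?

none

*him* is a pronoun, so Principle B applies: it must be free in its binding domain.
Binding domain of *him₅*: the matrix TP, whose subject is Emil₁.
*Emil₁* c-commands the pronoun within its binding domain → coindexation would violate Principle B.
*Omar₂*: the pronoun c-commands this R-expression → coindexation would violate Principle C on *Omar₂*.
*[Omar₂'s supervisor]₃*: the pronoun c-commands this R-expression → coindexation would violate Principle C on *[Omar₂'s supervisor]₃*.
*Hamid₄*: the pronoun c-commands this R-expression → coindexation would violate Principle C on *Hamid₄*.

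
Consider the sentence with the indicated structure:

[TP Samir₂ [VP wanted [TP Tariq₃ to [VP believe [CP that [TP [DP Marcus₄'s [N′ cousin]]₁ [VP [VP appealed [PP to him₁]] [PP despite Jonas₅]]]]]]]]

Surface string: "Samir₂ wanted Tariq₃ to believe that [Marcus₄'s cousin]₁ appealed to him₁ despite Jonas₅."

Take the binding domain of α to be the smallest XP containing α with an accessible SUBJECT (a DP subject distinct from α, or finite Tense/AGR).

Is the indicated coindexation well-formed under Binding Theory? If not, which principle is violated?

Principle B

The two coindexed NPs are *[Marcus₄'s cousin]₁* and *him₁*.
*him₁* is a pronoun. Its binding domain is the embedded TP, whose subject is [Marcus₄'s cousin]₁.
*[Marcus₄'s cousin]₁* c-commands it within that domain and carries the same index.
The pronoun is locally bound → Principle B violation.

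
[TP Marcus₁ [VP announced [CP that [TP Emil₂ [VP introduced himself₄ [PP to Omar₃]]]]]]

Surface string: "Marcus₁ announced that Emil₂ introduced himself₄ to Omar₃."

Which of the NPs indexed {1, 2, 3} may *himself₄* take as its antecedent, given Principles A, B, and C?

{2}

*himself* is an anaphor, so Principle A applies: it must be bound in its binding domain.
Binding domain of *himself₄*: the embedded TP, whose subject is Emil₂.
*Marcus₁* c-commands the anaphor but is outside its binding domain → cannot satisfy Principle A.
*Emil₂* c-commands the anaphor within its binding domain → licit binder.
*Omar₃* does not c-command the anaphor → cannot bind it.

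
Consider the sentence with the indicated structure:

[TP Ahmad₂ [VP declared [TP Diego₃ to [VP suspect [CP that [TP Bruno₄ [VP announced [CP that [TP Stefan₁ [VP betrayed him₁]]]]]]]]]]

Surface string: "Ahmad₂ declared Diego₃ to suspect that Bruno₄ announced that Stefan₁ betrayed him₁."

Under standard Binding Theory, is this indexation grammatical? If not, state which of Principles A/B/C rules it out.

The two coindexed NPs are *Stefan₁* and *him₁*.
*him₁* is a pronoun. Its binding domain is the embedded TP, whose subject is Stefan₁.
*Stefan₁* c-commands it within that domain and carries the same index.
The pronoun is locally bound → Principle B violation.

Principle B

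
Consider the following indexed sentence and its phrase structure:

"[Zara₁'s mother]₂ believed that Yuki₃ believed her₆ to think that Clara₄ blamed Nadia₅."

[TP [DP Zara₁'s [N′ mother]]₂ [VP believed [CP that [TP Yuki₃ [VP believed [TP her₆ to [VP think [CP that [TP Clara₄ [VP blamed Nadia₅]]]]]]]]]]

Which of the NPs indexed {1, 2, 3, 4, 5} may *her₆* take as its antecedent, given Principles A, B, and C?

{1, 2}

*her* is a pronoun, so Principle B applies: it must be free in its binding domain.
Binding domain of *her₆*: the embedded TP, whose subject is Yuki₃.
*Zara₁* and the pronoun do not c-command one another → neither Principle B nor Principle C is at stake; coindexation permitted.
*[Zara₁'s mother]₂* c-commands the pronoun but from outside its binding domain, and is not c-commanded by it → coindexation permitted.
*Yuki₃* c-commands the pronoun within its binding domain → coindexation would violate Principle B.
*Clara₄*: the pronoun c-commands this R-expression → coindexation would violate Principle C on *Clara₄*.
*Nadia₅*: the pronoun c-commands this R-expression → coindexation would violate Principle C on *Nadia₅*.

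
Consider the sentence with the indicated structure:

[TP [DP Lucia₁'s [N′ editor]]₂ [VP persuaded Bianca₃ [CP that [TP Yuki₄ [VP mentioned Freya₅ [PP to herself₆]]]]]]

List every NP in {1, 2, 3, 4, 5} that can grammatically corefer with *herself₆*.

*herself* is an anaphor, so Principle A applies: it must be bound in its binding domain.
Binding domain of *herself₆*: the embedded TP, whose subject is Yuki₄.
*Lucia₁* does not c-command the anaphor → cannot bind it.
*[Lucia₁'s editor]₂* c-commands the anaphor but is outside its binding domain → cannot satisfy Principle A.
*Bianca₃* c-commands the anaphor but is outside its binding domain → cannot satisfy Principle A.
*Yuki₄* c-commands the anaphor within its binding domain → licit binder.
*Freya₅* c-commands the anaphor within its binding domain → licit binder.

{4, 5}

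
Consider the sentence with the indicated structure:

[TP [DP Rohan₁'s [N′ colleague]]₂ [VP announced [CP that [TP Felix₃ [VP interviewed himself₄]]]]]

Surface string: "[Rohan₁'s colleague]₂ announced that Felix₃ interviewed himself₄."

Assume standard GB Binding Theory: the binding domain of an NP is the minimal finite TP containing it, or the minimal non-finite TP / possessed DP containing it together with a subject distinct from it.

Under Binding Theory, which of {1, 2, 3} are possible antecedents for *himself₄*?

*himself* is an anaphor, so Principle A applies: it must be bound in its binding domain.
Binding domain of *himself₄*: the embedded TP, whose subject is Felix₃.
*Rohan₁* does not c-command the anaphor → cannot bind it.
*[Rohan₁'s colleague]₂* c-commands the anaphor but is outside its binding domain → cannot satisfy Principle A.
*Felix₃* c-commands the anaphor within its binding domain → licit binder.

{3}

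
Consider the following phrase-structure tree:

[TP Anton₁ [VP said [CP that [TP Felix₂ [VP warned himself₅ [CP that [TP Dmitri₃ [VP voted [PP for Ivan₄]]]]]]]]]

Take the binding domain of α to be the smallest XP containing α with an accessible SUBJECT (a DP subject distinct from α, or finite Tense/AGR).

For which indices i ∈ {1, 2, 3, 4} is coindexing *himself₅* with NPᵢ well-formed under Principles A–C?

*himself* is an anaphor, so Principle A applies: it must be bound in its binding domain.
Binding domain of *himself₅*: the embedded TP, whose subject is Felix₂.
*Anton₁* c-commands the anaphor but is outside its binding domain → cannot satisfy Principle A.
*Felix₂* c-commands the anaphor within its binding domain → licit binder.
*Dmitri₃* does not c-command the anaphor → cannot bind it.
*Ivan₄* does not c-command the anaphor → cannot bind it.

{2}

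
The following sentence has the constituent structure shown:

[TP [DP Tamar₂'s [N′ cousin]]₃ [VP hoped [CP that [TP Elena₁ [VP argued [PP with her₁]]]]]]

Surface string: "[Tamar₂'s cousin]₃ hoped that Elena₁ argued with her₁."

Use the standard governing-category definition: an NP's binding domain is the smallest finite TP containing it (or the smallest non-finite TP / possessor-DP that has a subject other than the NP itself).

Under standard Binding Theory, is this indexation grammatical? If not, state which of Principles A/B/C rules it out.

The two coindexed NPs are *Elena₁* and *her₁*.
*her₁* is a pronoun. Its binding domain is the embedded TP, whose subject is Elena₁.
*Elena₁* c-commands it within that domain and carries the same index.
The pronoun is locally bound → Principle B violation.

Principle B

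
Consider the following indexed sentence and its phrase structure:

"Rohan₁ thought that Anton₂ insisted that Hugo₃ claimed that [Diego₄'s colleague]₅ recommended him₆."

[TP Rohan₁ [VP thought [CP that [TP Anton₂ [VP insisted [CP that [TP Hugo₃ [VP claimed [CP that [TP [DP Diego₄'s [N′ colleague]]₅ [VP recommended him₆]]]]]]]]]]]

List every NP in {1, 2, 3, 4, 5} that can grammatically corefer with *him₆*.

{1, 2, 3, 4}

*him* is a pronoun, so Principle B applies: it must be free in its binding domain.
Binding domain of *him₆*: the embedded TP, whose subject is [Diego₄'s colleague]₅.
*Rohan₁* c-commands the pronoun but from outside its binding domain, and is not c-commanded by it → coindexation permitted.
*Anton₂* c-commands the pronoun but from outside its binding domain, and is not c-commanded by it → coindexation permitted.
*Hugo₃* c-commands the pronoun but from outside its binding domain, and is not c-commanded by it → coindexation permitted.
*Diego₄* and the pronoun do not c-command one another → neither Principle B nor Principle C is at stake; coindexation permitted.
*[Diego₄'s colleague]₅* c-commands the pronoun within its binding domain → coindexation would violate Principle B.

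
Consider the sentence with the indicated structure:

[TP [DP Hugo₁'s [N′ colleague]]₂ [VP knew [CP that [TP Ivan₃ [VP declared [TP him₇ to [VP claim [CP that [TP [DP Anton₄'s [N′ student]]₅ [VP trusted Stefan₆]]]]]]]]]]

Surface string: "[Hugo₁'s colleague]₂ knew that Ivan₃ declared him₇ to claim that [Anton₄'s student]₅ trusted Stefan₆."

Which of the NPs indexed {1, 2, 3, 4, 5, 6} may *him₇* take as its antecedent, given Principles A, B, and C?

{1, 2}

*him* is a pronoun, so Principle B applies: it must be free in its binding domain.
Binding domain of *him₇*: the embedded TP, whose subject is Ivan₃.
*Hugo₁* and the pronoun do not c-command one another → neither Principle B nor Principle C is at stake; coindexation permitted.
*[Hugo₁'s colleague]₂* c-commands the pronoun but from outside its binding domain, and is not c-commanded by it → coindexation permitted.
*Ivan₃* c-commands the pronoun within its binding domain → coindexation would violate Principle B.
*Anton₄*: the pronoun c-commands this R-expression → coindexation would violate Principle C on *Anton₄*.
*[Anton₄'s student]₅*: the pronoun c-commands this R-expression → coindexation would violate Principle C on *[Anton₄'s student]₅*.
*Stefan₆*: the pronoun c-commands this R-expression → coindexation would violate Principle C on *Stefan₆*.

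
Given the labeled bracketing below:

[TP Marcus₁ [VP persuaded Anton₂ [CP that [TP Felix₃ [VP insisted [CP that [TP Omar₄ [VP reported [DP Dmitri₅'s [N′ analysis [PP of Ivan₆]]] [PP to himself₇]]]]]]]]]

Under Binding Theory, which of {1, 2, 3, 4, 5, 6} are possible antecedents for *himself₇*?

{4}

*himself* is an anaphor, so Principle A applies: it must be bound in its binding domain.
Binding domain of *himself₇*: the embedded TP, whose subject is Omar₄.
*Marcus₁* c-commands the anaphor but is outside its binding domain → cannot satisfy Principle A.
*Anton₂* c-commands the anaphor but is outside its binding domain → cannot satisfy Principle A.
*Felix₃* c-commands the anaphor but is outside its binding domain → cannot satisfy Principle A.
*Omar₄* c-commands the anaphor within its binding domain → licit binder.
*Dmitri₅* does not c-command the anaphor → cannot bind it.
*Ivan₆* does not c-command the anaphor → cannot bind it.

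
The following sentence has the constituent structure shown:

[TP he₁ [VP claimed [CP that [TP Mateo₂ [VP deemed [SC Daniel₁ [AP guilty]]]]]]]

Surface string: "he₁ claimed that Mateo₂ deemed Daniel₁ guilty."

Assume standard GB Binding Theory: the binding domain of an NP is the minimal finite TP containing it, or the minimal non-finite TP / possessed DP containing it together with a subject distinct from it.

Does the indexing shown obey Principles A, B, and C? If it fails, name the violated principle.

Principle C

The two coindexed NPs are *he₁* and *Daniel₁*.
*Daniel₁* is an R-expression. Principle C requires it to be free everywhere.
*he₁* c-commands it and carries the same index.
The R-expression is bound → Principle C violation.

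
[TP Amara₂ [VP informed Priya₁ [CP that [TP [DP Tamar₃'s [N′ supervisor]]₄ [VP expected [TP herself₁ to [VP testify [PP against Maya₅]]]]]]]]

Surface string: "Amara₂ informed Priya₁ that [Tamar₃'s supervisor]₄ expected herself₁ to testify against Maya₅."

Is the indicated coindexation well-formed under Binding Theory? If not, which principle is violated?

The two coindexed NPs are *Priya₁* and *herself₁*.
*herself₁* is an anaphor. Principle A requires it to be bound within its binding domain — the embedded TP, whose subject is [Tamar₃'s supervisor]₄.
Within that domain it is c-commanded by *[Tamar₃'s supervisor]₄*, which does not share its index.
*Priya₁* does c-command the anaphor, but from outside its binding domain.
The anaphor is unbound in its domain → Principle A violation.

Principle A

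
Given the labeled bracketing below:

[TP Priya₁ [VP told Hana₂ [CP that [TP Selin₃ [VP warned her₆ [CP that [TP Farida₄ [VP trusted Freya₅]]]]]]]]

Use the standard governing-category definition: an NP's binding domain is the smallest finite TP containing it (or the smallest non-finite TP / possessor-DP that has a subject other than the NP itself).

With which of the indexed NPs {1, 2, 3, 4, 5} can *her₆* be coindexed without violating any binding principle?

*her* is a pronoun, so Principle B applies: it must be free in its binding domain.
Binding domain of *her₆*: the embedded TP, whose subject is Selin₃.
*Priya₁* c-commands the pronoun but from outside its binding domain, and is not c-commanded by it → coindexation permitted.
*Hana₂* c-commands the pronoun but from outside its binding domain, and is not c-commanded by it → coindexation permitted.
*Selin₃* c-commands the pronoun within its binding domain → coindexation would violate Principle B.
*Farida₄*: the pronoun c-commands this R-expression → coindexation would violate Principle C on *Farida₄*.
*Freya₅*: the pronoun c-commands this R-expression → coindexation would violate Principle C on *Freya₅*.

{1, 2}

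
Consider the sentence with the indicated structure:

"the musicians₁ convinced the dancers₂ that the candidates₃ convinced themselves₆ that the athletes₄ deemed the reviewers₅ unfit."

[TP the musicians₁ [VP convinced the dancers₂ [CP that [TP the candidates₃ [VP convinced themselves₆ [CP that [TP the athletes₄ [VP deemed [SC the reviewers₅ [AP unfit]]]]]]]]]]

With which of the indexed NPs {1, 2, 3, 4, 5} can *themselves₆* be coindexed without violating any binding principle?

*themselves* is an anaphor, so Principle A applies: it must be bound in its binding domain.
Binding domain of *themselves₆*: the embedded TP, whose subject is the candidates₃.
*the musicians₁* c-commands the anaphor but is outside its binding domain → cannot satisfy Principle A.
*the dancers₂* c-commands the anaphor but is outside its binding domain → cannot satisfy Principle A.
*the candidates₃* c-commands the anaphor within its binding domain → licit binder.
*the athletes₄* does not c-command the anaphor → cannot bind it.
*the reviewers₅* does not c-command the anaphor → cannot bind it.

{3}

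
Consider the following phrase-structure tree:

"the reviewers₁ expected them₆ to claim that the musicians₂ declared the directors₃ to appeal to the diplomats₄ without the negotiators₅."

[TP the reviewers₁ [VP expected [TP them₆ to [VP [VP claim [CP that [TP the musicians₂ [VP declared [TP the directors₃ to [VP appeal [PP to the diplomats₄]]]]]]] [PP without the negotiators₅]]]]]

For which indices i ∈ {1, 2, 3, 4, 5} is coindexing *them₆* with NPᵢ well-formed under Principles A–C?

none

*them* is a pronoun, so Principle B applies: it must be free in its binding domain.
Binding domain of *them₆*: the matrix TP, whose subject is the reviewers₁.
*the reviewers₁* c-commands the pronoun within its binding domain → coindexation would violate Principle B.
*the musicians₂*: the pronoun c-commands this R-expression → coindexation would violate Principle C on *the musicians₂*.
*the directors₃*: the pronoun c-commands this R-expression → coindexation would violate Principle C on *the directors₃*.
*the diplomats₄*: the pronoun c-commands this R-expression → coindexation would violate Principle C on *the diplomats₄*.
*the negotiators₅*: the pronoun c-commands this R-expression → coindexation would violate Principle C on *the negotiators₅*.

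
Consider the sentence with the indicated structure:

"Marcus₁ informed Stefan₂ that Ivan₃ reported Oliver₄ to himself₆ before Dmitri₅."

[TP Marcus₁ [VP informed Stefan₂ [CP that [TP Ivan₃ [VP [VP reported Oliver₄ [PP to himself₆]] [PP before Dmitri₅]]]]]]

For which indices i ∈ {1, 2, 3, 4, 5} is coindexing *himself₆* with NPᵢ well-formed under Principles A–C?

{3, 4}

*himself* is an anaphor, so Principle A applies: it must be bound in its binding domain.
Binding domain of *himself₆*: the embedded TP, whose subject is Ivan₃.
*Marcus₁* c-commands the anaphor but is outside its binding domain → cannot satisfy Principle A.
*Stefan₂* c-commands the anaphor but is outside its binding domain → cannot satisfy Principle A.
*Ivan₃* c-commands the anaphor within its binding domain → licit binder.
*Oliver₄* c-commands the anaphor within its binding domain → licit binder.
*Dmitri₅* does not c-command the anaphor → cannot bind it.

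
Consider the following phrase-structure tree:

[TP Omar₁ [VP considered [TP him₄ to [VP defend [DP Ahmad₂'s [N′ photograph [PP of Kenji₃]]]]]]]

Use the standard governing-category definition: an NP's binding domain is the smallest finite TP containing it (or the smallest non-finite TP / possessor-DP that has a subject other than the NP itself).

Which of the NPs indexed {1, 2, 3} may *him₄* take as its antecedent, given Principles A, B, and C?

*him* is a pronoun, so Principle B applies: it must be free in its binding domain.
Binding domain of *him₄*: the matrix TP, whose subject is Omar₁.
*Omar₁* c-commands the pronoun within its binding domain → coindexation would violate Principle B.
*Ahmad₂*: the pronoun c-commands this R-expression → coindexation would violate Principle C on *Ahmad₂*.
*Kenji₃*: the pronoun c-commands this R-expression → coindexation would violate Principle C on *Kenji₃*.

none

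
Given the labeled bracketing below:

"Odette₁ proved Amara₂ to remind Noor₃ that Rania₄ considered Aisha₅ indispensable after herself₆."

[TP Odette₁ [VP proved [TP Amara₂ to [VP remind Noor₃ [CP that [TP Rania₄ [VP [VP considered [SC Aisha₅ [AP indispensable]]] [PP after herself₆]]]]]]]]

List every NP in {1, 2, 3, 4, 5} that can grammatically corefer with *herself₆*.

*herself* is an anaphor, so Principle A applies: it must be bound in its binding domain.
Binding domain of *herself₆*: the embedded TP, whose subject is Rania₄.
*Odette₁* c-commands the anaphor but is outside its binding domain → cannot satisfy Principle A.
*Amara₂* c-commands the anaphor but is outside its binding domain → cannot satisfy Principle A.
*Noor₃* c-commands the anaphor but is outside its binding domain → cannot satisfy Principle A.
*Rania₄* c-commands the anaphor within its binding domain → licit binder.
*Aisha₅* does not c-command the anaphor → cannot bind it.

{4}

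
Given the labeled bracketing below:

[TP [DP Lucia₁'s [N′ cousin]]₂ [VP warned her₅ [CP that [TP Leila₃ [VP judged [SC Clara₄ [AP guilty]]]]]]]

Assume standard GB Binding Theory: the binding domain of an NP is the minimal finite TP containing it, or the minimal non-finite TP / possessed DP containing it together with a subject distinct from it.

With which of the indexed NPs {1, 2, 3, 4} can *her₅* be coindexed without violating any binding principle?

*her* is a pronoun, so Principle B applies: it must be free in its binding domain.
Binding domain of *her₅*: the matrix TP, whose subject is [Lucia₁'s cousin]₂.
*Lucia₁* and the pronoun do not c-command one another → neither Principle B nor Principle C is at stake; coindexation permitted.
*[Lucia₁'s cousin]₂* c-commands the pronoun within its binding domain → coindexation would violate Principle B.
*Leila₃*: the pronoun c-commands this R-expression → coindexation would violate Principle C on *Leila₃*.
*Clara₄*: the pronoun c-commands this R-expression → coindexation would violate Principle C on *Clara₄*.

{1}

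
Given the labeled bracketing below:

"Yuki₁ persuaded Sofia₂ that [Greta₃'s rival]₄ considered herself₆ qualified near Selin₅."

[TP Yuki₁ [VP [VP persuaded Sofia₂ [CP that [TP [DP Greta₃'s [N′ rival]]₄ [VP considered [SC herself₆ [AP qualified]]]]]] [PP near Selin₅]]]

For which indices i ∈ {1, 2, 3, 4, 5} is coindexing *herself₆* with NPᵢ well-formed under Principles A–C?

{4}

*herself* is an anaphor, so Principle A applies: it must be bound in its binding domain.
Binding domain of *herself₆*: the embedded TP, whose subject is [Greta₃'s rival]₄.
*Yuki₁* c-commands the anaphor but is outside its binding domain → cannot satisfy Principle A.
*Sofia₂* c-commands the anaphor but is outside its binding domain → cannot satisfy Principle A.
*Greta₃* does not c-command the anaphor → cannot bind it.
*[Greta₃'s rival]₄* c-commands the anaphor within its binding domain → licit binder.
*Selin₅* does not c-command the anaphor → cannot bind it.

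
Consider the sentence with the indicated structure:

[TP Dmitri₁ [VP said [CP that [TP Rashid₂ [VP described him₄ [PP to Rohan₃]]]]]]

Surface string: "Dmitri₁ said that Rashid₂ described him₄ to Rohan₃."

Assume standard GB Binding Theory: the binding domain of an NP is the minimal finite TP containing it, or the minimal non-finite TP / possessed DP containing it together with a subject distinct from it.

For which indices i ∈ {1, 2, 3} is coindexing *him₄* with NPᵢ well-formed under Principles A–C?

*him* is a pronoun, so Principle B applies: it must be free in its binding domain.
Binding domain of *him₄*: the embedded TP, whose subject is Rashid₂.
*Dmitri₁* c-commands the pronoun but from outside its binding domain, and is not c-commanded by it → coindexation permitted.
*Rashid₂* c-commands the pronoun within its binding domain → coindexation would violate Principle B.
*Rohan₃*: the pronoun c-commands this R-expression → coindexation would violate Principle C on *Rohan₃*.

{1}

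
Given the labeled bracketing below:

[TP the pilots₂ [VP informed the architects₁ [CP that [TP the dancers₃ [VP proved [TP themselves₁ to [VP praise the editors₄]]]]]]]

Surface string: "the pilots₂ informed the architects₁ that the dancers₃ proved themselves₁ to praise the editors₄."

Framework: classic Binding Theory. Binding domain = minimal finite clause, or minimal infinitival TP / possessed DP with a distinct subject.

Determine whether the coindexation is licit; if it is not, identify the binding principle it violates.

Principle A

The two coindexed NPs are *the architects₁* and *themselves₁*.
*themselves₁* is an anaphor. Principle A requires it to be bound within its binding domain — the embedded TP, whose subject is the dancers₃.
Within that domain it is c-commanded by *the dancers₃*, which does not share its index.
*the architects₁* does c-command the anaphor, but from outside its binding domain.
The anaphor is unbound in its domain → Principle A violation.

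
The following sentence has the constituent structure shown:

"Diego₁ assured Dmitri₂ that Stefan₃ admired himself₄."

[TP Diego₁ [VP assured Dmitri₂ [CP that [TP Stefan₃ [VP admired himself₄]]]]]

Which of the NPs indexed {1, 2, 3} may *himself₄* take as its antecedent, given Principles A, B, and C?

*himself* is an anaphor, so Principle A applies: it must be bound in its binding domain.
Binding domain of *himself₄*: the embedded TP, whose subject is Stefan₃.
*Diego₁* c-commands the anaphor but is outside its binding domain → cannot satisfy Principle A.
*Dmitri₂* c-commands the anaphor but is outside its binding domain → cannot satisfy Principle A.
*Stefan₃* c-commands the anaphor within its binding domain → licit binder.

{3}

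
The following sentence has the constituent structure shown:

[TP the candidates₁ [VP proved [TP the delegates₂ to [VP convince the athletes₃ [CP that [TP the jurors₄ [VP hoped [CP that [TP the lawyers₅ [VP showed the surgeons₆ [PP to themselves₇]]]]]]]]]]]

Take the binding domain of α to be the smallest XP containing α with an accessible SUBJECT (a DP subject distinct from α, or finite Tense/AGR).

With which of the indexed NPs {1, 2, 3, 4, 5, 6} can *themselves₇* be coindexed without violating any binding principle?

*themselves* is an anaphor, so Principle A applies: it must be bound in its binding domain.
Binding domain of *themselves₇*: the embedded TP, whose subject is the lawyers₅.
*the candidates₁* c-commands the anaphor but is outside its binding domain → cannot satisfy Principle A.
*the delegates₂* c-commands the anaphor but is outside its binding domain → cannot satisfy Principle A.
*the athletes₃* c-commands the anaphor but is outside its binding domain → cannot satisfy Principle A.
*the jurors₄* c-commands the anaphor but is outside its binding domain → cannot satisfy Principle A.
*the lawyers₅* c-commands the anaphor within its binding domain → licit binder.
*the surgeons₆* c-commands the anaphor within its binding domain → licit binder.

{5, 6}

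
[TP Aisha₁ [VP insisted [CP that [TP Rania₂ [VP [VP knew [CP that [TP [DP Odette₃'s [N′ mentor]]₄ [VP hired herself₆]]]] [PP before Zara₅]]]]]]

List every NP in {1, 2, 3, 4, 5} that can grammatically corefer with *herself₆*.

*herself* is an anaphor, so Principle A applies: it must be bound in its binding domain.
Binding domain of *herself₆*: the embedded TP, whose subject is [Odette₃'s mentor]₄.
*Aisha₁* c-commands the anaphor but is outside its binding domain → cannot satisfy Principle A.
*Rania₂* c-commands the anaphor but is outside its binding domain → cannot satisfy Principle A.
*Odette₃* does not c-command the anaphor → cannot bind it.
*[Odette₃'s mentor]₄* c-commands the anaphor within its binding domain → licit binder.
*Zara₅* does not c-command the anaphor → cannot bind it.

{4}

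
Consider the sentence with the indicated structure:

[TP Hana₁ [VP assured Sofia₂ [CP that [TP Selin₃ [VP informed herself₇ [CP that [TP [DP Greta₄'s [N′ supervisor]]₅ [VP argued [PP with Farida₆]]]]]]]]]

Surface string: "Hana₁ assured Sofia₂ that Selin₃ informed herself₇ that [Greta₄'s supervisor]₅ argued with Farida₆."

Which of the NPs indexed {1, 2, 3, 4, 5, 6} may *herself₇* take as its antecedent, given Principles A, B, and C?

{3}

*herself* is an anaphor, so Principle A applies: it must be bound in its binding domain.
Binding domain of *herself₇*: the embedded TP, whose subject is Selin₃.
*Hana₁* c-commands the anaphor but is outside its binding domain → cannot satisfy Principle A.
*Sofia₂* c-commands the anaphor but is outside its binding domain → cannot satisfy Principle A.
*Selin₃* c-commands the anaphor within its binding domain → licit binder.
*Greta₄* does not c-command the anaphor → cannot bind it.
*[Greta₄'s supervisor]₅* does not c-command the anaphor → cannot bind it.
*Farida₆* does not c-command the anaphor → cannot bind it.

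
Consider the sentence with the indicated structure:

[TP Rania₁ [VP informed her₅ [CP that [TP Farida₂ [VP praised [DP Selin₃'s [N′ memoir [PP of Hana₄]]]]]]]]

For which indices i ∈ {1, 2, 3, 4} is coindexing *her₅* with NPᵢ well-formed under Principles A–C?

none

*her* is a pronoun, so Principle B applies: it must be free in its binding domain.
Binding domain of *her₅*: the matrix TP, whose subject is Rania₁.
*Rania₁* c-commands the pronoun within its binding domain → coindexation would violate Principle B.
*Farida₂*: the pronoun c-commands this R-expression → coindexation would violate Principle C on *Farida₂*.
*Selin₃*: the pronoun c-commands this R-expression → coindexation would violate Principle C on *Selin₃*.
*Hana₄*: the pronoun c-commands this R-expression → coindexation would violate Principle C on *Hana₄*.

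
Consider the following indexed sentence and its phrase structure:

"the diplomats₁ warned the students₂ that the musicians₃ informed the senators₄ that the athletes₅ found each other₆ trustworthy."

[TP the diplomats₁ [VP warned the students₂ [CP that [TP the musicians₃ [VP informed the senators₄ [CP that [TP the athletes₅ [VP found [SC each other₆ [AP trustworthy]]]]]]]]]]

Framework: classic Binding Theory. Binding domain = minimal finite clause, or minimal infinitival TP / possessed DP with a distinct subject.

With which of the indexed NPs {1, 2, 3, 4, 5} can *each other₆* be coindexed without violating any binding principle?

*each other* is an anaphor, so Principle A applies: it must be bound in its binding domain.
Binding domain of *each other₆*: the embedded TP, whose subject is the athletes₅.
*the diplomats₁* c-commands the anaphor but is outside its binding domain → cannot satisfy Principle A.
*the students₂* c-commands the anaphor but is outside its binding domain → cannot satisfy Principle A.
*the musicians₃* c-commands the anaphor but is outside its binding domain → cannot satisfy Principle A.
*the senators₄* c-commands the anaphor but is outside its binding domain → cannot satisfy Principle A.
*the athletes₅* c-commands the anaphor within its binding domain → licit binder.

{5}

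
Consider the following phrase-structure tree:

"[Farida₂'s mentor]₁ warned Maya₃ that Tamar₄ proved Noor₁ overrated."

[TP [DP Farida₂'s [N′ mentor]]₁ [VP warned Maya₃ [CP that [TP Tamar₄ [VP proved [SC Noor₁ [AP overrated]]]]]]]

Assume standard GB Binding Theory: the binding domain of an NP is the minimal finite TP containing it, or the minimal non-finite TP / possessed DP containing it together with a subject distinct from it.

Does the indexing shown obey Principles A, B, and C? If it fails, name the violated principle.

The two coindexed NPs are *[Farida₂'s mentor]₁* and *Noor₁*.
*Noor₁* is an R-expression. Principle C requires it to be free everywhere.
*[Farida₂'s mentor]₁* c-commands it and carries the same index.
The R-expression is bound → Principle C violation.

Principle C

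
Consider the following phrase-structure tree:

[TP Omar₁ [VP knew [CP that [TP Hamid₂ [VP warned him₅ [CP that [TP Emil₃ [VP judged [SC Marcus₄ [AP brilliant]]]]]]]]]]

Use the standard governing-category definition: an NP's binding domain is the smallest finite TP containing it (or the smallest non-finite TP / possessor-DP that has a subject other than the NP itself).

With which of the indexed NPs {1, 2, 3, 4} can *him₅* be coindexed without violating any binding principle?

*him* is a pronoun, so Principle B applies: it must be free in its binding domain.
Binding domain of *him₅*: the embedded TP, whose subject is Hamid₂.
*Omar₁* c-commands the pronoun but from outside its binding domain, and is not c-commanded by it → coindexation permitted.
*Hamid₂* c-commands the pronoun within its binding domain → coindexation would violate Principle B.
*Emil₃*: the pronoun c-commands this R-expression → coindexation would violate Principle C on *Emil₃*.
*Marcus₄*: the pronoun c-commands this R-expression → coindexation would violate Principle C on *Marcus₄*.

{1}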